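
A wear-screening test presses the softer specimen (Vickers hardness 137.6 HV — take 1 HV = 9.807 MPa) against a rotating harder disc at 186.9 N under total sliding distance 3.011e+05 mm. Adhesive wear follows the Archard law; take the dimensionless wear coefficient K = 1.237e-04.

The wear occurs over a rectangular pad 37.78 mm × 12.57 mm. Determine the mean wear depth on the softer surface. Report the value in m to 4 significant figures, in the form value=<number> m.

Intermediates are displayed rounded, and all working math holds full precision — a single final rounding, at 4 significant digits.
The distance L = 3.011e+05 mm = 301.1 m.
Hardness H = 137.6 HV × 9.807 MPa/HV = 1349 MPa = 1.349e+09 Pa.
Pad sides 37.78 mm × 12.57 mm = 0.03778 m × 0.01257 m. Contact area A = 0.03778 m × 0.01257 m = 4.749e-04 m².
As SI base values: W = 186.9 N, H = 1.349e+09 Pa, K = 1.237e-04.
Volume removed: V = K·W·L/H = 1.237e-04 · 186.9 · 301.1 / 1.349e+09 = 5.159e-09 m³.
Mean wear depth h = V/A = 5.159e-09 / 4.749e-04 = 1.086e-05 m.

value=1.086e-05 m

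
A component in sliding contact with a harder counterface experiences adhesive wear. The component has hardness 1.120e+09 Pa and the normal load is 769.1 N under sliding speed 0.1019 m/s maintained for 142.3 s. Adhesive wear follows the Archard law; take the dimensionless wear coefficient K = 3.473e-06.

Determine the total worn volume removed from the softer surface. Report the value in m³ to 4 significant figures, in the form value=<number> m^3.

Intermediates are shown rounded. All arithmetic keeps full precision — one last rounding, at 4 significant figures.
Convert: Total distance L = v·t = 0.1019 m/s × 142.3 s = 14.50 m.
Working in SI base units: W = 769.1 N, H = 1.120e+09 Pa, K = 3.473e-06.
Worn volume V = K·W·L/H = 3.473e-06 · 769.1 · 14.50 / 1.120e+09 = 3.458e-11 m³.

value=3.458e-11 m^3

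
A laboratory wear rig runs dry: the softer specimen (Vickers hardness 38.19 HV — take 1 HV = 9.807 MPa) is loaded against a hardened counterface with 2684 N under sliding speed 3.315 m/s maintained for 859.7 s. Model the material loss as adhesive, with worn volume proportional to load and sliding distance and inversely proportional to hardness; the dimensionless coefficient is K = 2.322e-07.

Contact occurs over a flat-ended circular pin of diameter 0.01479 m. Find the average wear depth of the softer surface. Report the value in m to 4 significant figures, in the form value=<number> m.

Every step maintains exact precision — intermediates appear rounded — a lone final rounding, at four significant figures.
Distance covered L = v·t = 3.315 m/s × 859.7 s = 2850 m.
Hardness H = 38.19 HV × 9.807 MPa/HV = 374.5 MPa = 3.745e+08 Pa.
Contact area A = π·d²/4 = π·(0.01479 m)²/4 = 1.718e-04 m².
In SI base units, W = 2684 N, H = 3.745e+08 Pa, K = 2.322e-07.
Archard volume V = K·W·L/H = 2.322e-07 · 2684 · 2850 / 3.745e+08 = 4.742e-09 m³.
Wear depth h = V/A = 4.742e-09 / 1.718e-04 = 2.760e-05 m.

value=2.760e-05 m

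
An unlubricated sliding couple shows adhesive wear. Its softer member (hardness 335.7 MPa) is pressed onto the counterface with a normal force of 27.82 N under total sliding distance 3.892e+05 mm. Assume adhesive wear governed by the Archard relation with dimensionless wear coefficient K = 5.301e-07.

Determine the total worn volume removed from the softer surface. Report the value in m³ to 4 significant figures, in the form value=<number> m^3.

The computation holds full float precision — the intermediates are displayed rounded — a single final rounding: four significant figures.
Distance covered L = 3.892e+05 mm = 389.2 m.
Hardness H = 335.7 MPa = 3.357e+08 Pa.
As SI base values: W = 27.82 N, H = 3.357e+08 Pa, K = 5.301e-07.
Wear volume V = K·W·L/H = 5.301e-07 · 27.82 · 389.2 / 3.357e+08 = 1.710e-11 m³.

value=1.710e-11 m^3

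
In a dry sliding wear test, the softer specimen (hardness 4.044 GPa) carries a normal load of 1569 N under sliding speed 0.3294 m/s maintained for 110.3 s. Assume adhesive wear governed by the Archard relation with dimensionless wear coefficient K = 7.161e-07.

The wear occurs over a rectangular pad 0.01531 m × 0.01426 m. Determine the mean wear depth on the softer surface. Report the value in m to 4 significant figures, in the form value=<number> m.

Each operation runs at full float precision — intermediates are printed rounded. Rounded just once to 4 significant digits.
Distance L = v·t = 0.3294 m/s × 110.3 s = 36.33 m.
Hardness H = 4.044 GPa = 4.044e+09 Pa.
Contact area A = 0.01531 m × 0.01426 m = 2.183e-04 m².
As SI base values: W = 1569 N, H = 4.044e+09 Pa, K = 7.161e-07.
Archard volume V = K·W·L/H = 7.161e-07 · 1569 · 36.33 / 4.044e+09 = 1.009e-11 m³.
Mean wear depth h = V/A = 1.009e-11 / 2.183e-04 = 4.624e-08 m.

value=4.624e-08 m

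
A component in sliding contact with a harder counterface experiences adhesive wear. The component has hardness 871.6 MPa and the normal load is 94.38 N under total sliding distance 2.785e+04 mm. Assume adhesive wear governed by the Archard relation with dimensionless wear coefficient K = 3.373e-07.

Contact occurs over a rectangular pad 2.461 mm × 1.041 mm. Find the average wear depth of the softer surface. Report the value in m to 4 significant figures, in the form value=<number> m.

value=3.970e-07 m

All working math holds full float precision; shown intermediates are rounded, and rounded once at the end to 4 significant figures.
The distance L = 2.785e+04 mm = 27.85 m.
Hardness H = 871.6 MPa = 8.716e+08 Pa.
Pad sides 2.461 mm × 1.041 mm = 0.002461 m × 0.001041 m. Contact area A = 0.002461 m × 0.001041 m = 2.562e-06 m².
Working in SI base units: W = 94.38 N, H = 8.716e+08 Pa, K = 3.373e-07.
By Archard's law, V = K·W·L/H = 3.373e-07 · 94.38 · 27.85 / 8.716e+08 = 1.017e-12 m³.
Average depth h = V/A = 1.017e-12 / 2.562e-06 = 3.970e-07 m.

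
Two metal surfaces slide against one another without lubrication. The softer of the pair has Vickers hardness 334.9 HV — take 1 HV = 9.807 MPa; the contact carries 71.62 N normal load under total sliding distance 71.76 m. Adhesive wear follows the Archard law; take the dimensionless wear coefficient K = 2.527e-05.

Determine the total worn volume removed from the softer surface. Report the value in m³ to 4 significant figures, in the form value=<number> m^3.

The intermediates appear rounded, and every step maintains exact precision; rounded once at the end to 4 significant figures.
Convert: Hardness H = 334.9 HV × 9.807 MPa/HV = 3284 MPa = 3.284e+09 Pa.
Working in SI base units: W = 71.62 N, H = 3.284e+09 Pa, K = 2.527e-05.
Volume removed: V = K·W·L/H = 2.527e-05 · 71.62 · 71.76 / 3.284e+09 = 3.954e-11 m³.

value=3.954e-11 m^3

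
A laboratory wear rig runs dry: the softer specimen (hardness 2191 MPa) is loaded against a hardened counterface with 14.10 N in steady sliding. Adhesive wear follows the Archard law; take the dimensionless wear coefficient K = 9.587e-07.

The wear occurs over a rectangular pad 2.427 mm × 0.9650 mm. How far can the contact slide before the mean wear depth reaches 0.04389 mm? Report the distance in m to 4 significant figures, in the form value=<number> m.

Intermediates are shown rounded — the computation carries full precision, and a lone final rounding: 4 significant figures.
Convert: Hardness H = 2191 MPa = 2.191e+09 Pa.
Convert: Pad sides 2.427 mm × 0.9650 mm = 2.427e-03 m × 9.650e-04 m. Contact area A = 2.427e-03 m × 9.650e-04 m = 2.342e-06 m².
Convert: Depth limit h_lim = 0.04389 mm = 4.389e-05 m.
Expressed in SI base units: W = 14.10 N, H = 2.191e+09 Pa, K = 9.587e-07.
Volume at the limit: V_lim = h_lim·A = 4.389e-05 · 2.342e-06 = 1.028e-10 m³.
So the life L = V_lim·H/(K·W) = 1.028e-10 · 2.191e+09 / (9.587e-07 · 14.10) = 1.666e+04 m.

value=1.666e+04 m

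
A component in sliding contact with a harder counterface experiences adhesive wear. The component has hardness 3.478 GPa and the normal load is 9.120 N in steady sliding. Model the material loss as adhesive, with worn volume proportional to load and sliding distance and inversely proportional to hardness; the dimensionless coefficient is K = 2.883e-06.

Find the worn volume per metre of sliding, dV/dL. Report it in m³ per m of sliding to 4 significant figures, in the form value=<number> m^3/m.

Each operation carries exact precision, and intermediates appear rounded — a single final rounding, at 4 significant figures.
Convert: Hardness H = 3.478 GPa = 3.478e+09 Pa.
Expressed in SI base units: W = 9.120 N, H = 3.478e+09 Pa, K = 2.883e-06.
The wear rate dV/dL = K·W/H (no L dependence): 2.883e-06 · 9.120 / 3.478e+09 = 7.560e-15 m³/m.

value=7.560e-15 m^3/m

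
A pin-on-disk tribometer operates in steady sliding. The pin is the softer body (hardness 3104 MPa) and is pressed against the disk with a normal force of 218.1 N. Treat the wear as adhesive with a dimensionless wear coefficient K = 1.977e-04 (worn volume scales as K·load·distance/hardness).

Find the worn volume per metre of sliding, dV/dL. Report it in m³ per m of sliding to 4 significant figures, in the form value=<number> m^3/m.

value=1.389e-11 m^3/m

Intermediate values appear rounded — all arithmetic runs at full precision. Rounded once at the end: four significant digits.
Hardness H = 3104 MPa = 3.104e+09 Pa.
Working in SI base units: W = 218.1 N, H = 3.104e+09 Pa, K = 1.977e-04.
The wear rate dV/dL = K·W/H: 1.977e-04 · 218.1 / 3.104e+09 = 1.389e-11 m³/m.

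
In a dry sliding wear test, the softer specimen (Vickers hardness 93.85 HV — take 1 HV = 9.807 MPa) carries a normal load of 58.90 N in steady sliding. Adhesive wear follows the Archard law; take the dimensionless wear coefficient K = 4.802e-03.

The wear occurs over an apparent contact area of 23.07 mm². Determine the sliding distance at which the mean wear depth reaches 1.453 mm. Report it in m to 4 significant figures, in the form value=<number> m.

value=109.1 m

Each operation maintains exact precision. Shown intermediates are rounded; a single final rounding, at four significant digits.
Hardness H = 93.85 HV × 9.807 MPa/HV = 920.4 MPa = 9.204e+08 Pa.
Contact area A = 23.07 mm² = 2.307e-05 m².
Depth limit h_lim = 1.453 mm = 0.001453 m.
SI base units throughout: W = 58.90 N, H = 9.204e+08 Pa, K = 4.802e-03.
At the depth limit, V_lim = h_lim·A = 0.001453 · 2.307e-05 = 3.352e-08 m³.
So the life L = V_lim·H/(K·W) = 3.352e-08 · 9.204e+08 / (4.802e-03 · 58.90) = 109.1 m.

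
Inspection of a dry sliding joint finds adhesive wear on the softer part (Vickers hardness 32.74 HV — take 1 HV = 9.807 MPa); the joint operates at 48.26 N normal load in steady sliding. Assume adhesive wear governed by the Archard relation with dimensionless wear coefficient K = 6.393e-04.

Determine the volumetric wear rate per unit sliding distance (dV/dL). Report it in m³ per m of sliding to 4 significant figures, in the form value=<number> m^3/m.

All working math keeps full float precision — the intermediates are displayed rounded — a single final rounding to four significant digits.
Hardness H = 32.74 HV × 9.807 MPa/HV = 321.1 MPa = 3.211e+08 Pa.
In SI base units, W = 48.26 N, H = 3.211e+08 Pa, K = 6.393e-04.
Volumetric rate dV/dL = K·W/H — distance-free: 6.393e-04 · 48.26 / 3.211e+08 = 9.609e-11 m³/m.

value=9.609e-11 m^3/m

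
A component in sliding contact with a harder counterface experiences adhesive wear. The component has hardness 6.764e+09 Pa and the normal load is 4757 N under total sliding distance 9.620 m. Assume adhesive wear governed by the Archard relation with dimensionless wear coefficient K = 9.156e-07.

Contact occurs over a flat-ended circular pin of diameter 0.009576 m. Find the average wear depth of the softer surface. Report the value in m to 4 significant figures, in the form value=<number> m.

Each operation carries full float precision, and intermediates are shown rounded, and a single final rounding: 4 significant figures.
Contact area A = π·d²/4 = π·(0.009576 m)²/4 = 7.202e-05 m².
In SI base units: W = 4757 N, H = 6.764e+09 Pa, K = 9.156e-07.
By Archard's law, V = K·W·L/H = 9.156e-07 · 4757 · 9.620 / 6.764e+09 = 6.195e-12 m³.
Wear depth h = V/A = 6.195e-12 / 7.202e-05 = 8.601e-08 m.

value=8.601e-08 m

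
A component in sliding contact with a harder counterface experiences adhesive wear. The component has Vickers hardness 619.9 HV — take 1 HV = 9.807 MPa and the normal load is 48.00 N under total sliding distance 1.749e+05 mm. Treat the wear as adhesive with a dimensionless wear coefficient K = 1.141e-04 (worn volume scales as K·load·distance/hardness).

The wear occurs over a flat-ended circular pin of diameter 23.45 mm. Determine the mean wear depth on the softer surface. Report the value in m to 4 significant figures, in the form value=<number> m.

value=3.648e-07 m

Intermediate values are displayed rounded; the computation holds full precision — one last rounding to four significant digits.
Path length L = 1.749e+05 mm = 174.9 m.
Hardness H = 619.9 HV × 9.807 MPa/HV = 6079 MPa = 6.079e+09 Pa.
Pin diameter d = 23.45 mm = 0.02345 m. Contact area A = π·d²/4 = π·(0.02345 m)²/4 = 4.319e-04 m².
Expressed in SI base units: W = 48.00 N, H = 6.079e+09 Pa, K = 1.141e-04.
By Archard's law, V = K·W·L/H = 1.141e-04 · 48.00 · 174.9 / 6.079e+09 = 1.576e-10 m³.
Average depth h = V/A = 1.576e-10 / 4.319e-04 = 3.648e-07 m.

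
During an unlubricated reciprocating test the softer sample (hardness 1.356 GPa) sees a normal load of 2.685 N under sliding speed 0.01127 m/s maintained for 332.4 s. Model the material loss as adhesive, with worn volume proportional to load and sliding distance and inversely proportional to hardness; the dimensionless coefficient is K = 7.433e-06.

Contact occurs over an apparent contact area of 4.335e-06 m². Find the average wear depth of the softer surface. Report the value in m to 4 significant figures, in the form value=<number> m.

The algebra runs at full float precision; intermediates are shown rounded; one last rounding, at four significant figures.
Convert: Distance covered L = v·t = 0.01127 m/s × 332.4 s = 3.746 m.
Convert: Hardness H = 1.356 GPa = 1.356e+09 Pa.
In SI base units: W = 2.685 N, H = 1.356e+09 Pa, K = 7.433e-06.
Apply Archard: V = K·W·L/H = 7.433e-06 · 2.685 · 3.746 / 1.356e+09 = 5.514e-14 m³.
Average depth h = V/A = 5.514e-14 / 4.335e-06 = 1.272e-08 m.

value=1.272e-08 m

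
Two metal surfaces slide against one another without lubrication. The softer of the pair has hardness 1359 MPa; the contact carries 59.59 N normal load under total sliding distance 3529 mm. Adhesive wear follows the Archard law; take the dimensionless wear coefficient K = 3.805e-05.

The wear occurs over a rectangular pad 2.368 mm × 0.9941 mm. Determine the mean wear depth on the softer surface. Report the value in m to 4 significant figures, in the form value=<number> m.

The intermediates are printed rounded — every step carries full float precision. Rounded just once: four significant digits.
Convert: Distance L = 3529 mm = 3.529 m.
Convert: Hardness H = 1359 MPa = 1.359e+09 Pa.
Convert: Pad sides 2.368 mm × 0.9941 mm = 2.368e-03 m × 9.941e-04 m. Contact area A = 2.368e-03 m × 9.941e-04 m = 2.354e-06 m².
Working in SI base units: W = 59.59 N, H = 1.359e+09 Pa, K = 3.805e-05.
By Archard's law, V = K·W·L/H = 3.805e-05 · 59.59 · 3.529 / 1.359e+09 = 5.888e-12 m³.
Mean wear depth h = V/A = 5.888e-12 / 2.354e-06 = 2.501e-06 m.

value=2.501e-06 m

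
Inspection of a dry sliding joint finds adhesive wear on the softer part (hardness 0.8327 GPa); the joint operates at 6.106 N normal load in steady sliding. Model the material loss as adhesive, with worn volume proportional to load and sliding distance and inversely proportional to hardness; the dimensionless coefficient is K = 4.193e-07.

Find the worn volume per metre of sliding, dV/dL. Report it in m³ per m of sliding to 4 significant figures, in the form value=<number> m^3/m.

value=3.075e-15 m^3/m

Displayed values are rounded; all arithmetic runs at full precision — one final rounding: 4 significant figures.
Hardness H = 0.8327 GPa = 8.327e+08 Pa.
Expressed in SI base units: W = 6.106 N, H = 8.327e+08 Pa, K = 4.193e-07.
Rate of wear dV/dL = K·W/H: 4.193e-07 · 6.106 / 8.327e+08 = 3.075e-15 m³/m.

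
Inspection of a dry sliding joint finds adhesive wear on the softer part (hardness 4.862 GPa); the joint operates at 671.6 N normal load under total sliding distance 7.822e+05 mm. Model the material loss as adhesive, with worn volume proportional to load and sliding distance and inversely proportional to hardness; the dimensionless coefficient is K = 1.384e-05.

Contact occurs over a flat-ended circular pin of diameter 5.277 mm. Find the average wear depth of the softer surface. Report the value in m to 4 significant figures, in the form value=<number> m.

value=6.837e-05 m

Displayed values are rounded; all arithmetic keeps full float precision — a single final rounding to 4 significant digits.
Convert: The distance L = 7.822e+05 mm = 782.2 m.
Convert: Hardness H = 4.862 GPa = 4.862e+09 Pa.
Convert: Pin diameter d = 5.277 mm = 0.005277 m. Contact area A = π·d²/4 = π·(0.005277 m)²/4 = 2.187e-05 m².
Expressed in SI base units: W = 671.6 N, H = 4.862e+09 Pa, K = 1.384e-05.
By Archard's law, V = K·W·L/H = 1.384e-05 · 671.6 · 782.2 / 4.862e+09 = 1.495e-09 m³.
Mean depth h = V/A = 1.495e-09 / 2.187e-05 = 6.837e-05 m.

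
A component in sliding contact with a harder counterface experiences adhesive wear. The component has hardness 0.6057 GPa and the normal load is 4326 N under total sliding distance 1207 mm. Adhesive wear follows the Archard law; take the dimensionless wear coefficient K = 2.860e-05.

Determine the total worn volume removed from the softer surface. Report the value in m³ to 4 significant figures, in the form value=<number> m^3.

value=2.465e-10 m^3

Intermediates are shown rounded; all arithmetic runs at full float precision, and one last rounding: four significant digits.
Convert: Path length L = 1207 mm = 1.207 m.
Convert: Hardness H = 0.6057 GPa = 6.057e+08 Pa.
As SI base values: W = 4326 N, H = 6.057e+08 Pa, K = 2.860e-05.
Archard volume V = K·W·L/H = 2.860e-05 · 4326 · 1.207 / 6.057e+08 = 2.465e-10 m³.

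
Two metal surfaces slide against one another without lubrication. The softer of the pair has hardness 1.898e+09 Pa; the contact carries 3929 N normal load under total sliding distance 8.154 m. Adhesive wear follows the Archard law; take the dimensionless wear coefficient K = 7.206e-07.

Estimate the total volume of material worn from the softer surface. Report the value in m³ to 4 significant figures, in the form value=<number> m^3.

The algebra holds full float precision — shown intermediates are rounded — rounded just once to four significant digits.
Expressed in SI base units: W = 3929 N, H = 1.898e+09 Pa, K = 7.206e-07.
Volume removed: V = K·W·L/H = 7.206e-07 · 3929 · 8.154 / 1.898e+09 = 1.216e-11 m³.

value=1.216e-11 m^3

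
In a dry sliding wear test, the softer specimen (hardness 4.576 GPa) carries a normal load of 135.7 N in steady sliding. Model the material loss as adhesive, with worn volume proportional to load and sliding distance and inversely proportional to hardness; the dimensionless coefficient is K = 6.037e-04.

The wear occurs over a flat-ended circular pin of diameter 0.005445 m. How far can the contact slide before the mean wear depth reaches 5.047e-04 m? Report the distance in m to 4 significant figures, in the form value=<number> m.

Intermediate values are printed rounded. Every step runs at full precision; rounded just once to four significant figures.
Convert: Hardness H = 4.576 GPa = 4.576e+09 Pa.
Convert: Contact area A = π·d²/4 = π·(0.005445 m)²/4 = 2.329e-05 m².
Collected in SI base units: W = 135.7 N, H = 4.576e+09 Pa, K = 6.037e-04.
At the depth limit, V_lim = h_lim·A = 5.047e-04 · 2.329e-05 = 1.175e-08 m³.
Life L = V_lim·H/(K·W) = 1.175e-08 · 4.576e+09 / (6.037e-04 · 135.7) = 656.5 m.

value=656.5 m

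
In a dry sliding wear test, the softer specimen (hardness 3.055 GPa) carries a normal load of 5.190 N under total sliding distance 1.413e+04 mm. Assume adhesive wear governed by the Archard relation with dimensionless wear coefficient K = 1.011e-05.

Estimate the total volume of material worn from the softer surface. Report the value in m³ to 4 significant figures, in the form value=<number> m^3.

value=2.427e-13 m^3

All working math keeps full float precision — intermediate values are displayed rounded; rounded once at the end, at four significant figures.
The distance L = 1.413e+04 mm = 14.13 m.
Hardness H = 3.055 GPa = 3.055e+09 Pa.
Expressed in SI base units: W = 5.190 N, H = 3.055e+09 Pa, K = 1.011e-05.
Worn volume V = K·W·L/H = 1.011e-05 · 5.190 · 14.13 / 3.055e+09 = 2.427e-13 m³.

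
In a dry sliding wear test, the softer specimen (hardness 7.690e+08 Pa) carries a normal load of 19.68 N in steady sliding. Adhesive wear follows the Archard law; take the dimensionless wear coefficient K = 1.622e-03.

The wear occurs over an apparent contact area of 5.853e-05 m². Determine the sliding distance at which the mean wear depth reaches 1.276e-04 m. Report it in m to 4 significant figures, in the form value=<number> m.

value=179.9 m

Intermediates appear rounded, and the algebra runs at exact precision; rounded once at the end: 4 significant digits.
Expressed in SI base units: W = 19.68 N, H = 7.690e+08 Pa, K = 1.622e-03.
Limit volume V_lim = h_lim·A = 1.276e-04 · 5.853e-05 = 7.468e-09 m³.
Life L = V_lim·H/(K·W) = 7.468e-09 · 7.690e+08 / (1.622e-03 · 19.68) = 179.9 m.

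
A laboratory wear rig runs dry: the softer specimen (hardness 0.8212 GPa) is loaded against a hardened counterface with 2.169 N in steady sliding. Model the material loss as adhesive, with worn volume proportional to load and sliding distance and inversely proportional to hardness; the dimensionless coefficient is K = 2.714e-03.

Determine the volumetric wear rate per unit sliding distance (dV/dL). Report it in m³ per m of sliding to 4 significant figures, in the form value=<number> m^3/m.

value=7.168e-12 m^3/m

Each operation runs at full float precision; intermediate values are printed rounded. Rounded once at the end to 4 significant digits.
Hardness H = 0.8212 GPa = 8.212e+08 Pa.
In SI base units: W = 2.169 N, H = 8.212e+08 Pa, K = 2.714e-03.
Wear rate dV/dL = K·W/H: 2.714e-03 · 2.169 / 8.212e+08 = 7.168e-12 m³/m.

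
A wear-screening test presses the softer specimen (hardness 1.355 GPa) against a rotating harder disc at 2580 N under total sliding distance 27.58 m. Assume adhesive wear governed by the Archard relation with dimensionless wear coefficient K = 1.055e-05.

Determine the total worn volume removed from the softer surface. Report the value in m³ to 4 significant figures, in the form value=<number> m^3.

Printed values are rounded; the algebra keeps full precision, and a single final rounding to 4 significant figures.
Hardness H = 1.355 GPa = 1.355e+09 Pa.
In SI base units: W = 2580 N, H = 1.355e+09 Pa, K = 1.055e-05.
By Archard's law, V = K·W·L/H = 1.055e-05 · 2580 · 27.58 / 1.355e+09 = 5.540e-10 m³.

value=5.540e-10 m^3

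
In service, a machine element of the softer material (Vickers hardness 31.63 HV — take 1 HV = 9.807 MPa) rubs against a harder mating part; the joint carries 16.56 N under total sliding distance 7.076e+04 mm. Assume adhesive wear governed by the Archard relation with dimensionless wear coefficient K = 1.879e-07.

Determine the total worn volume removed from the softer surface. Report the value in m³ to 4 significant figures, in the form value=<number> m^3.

value=7.098e-13 m^3

All working math holds full float precision; intermediate values appear rounded — one final rounding to four significant figures.
Convert: Distance L = 7.076e+04 mm = 70.76 m.
Convert: Hardness H = 31.63 HV × 9.807 MPa/HV = 310.2 MPa = 3.102e+08 Pa.
Collected in SI base units: W = 16.56 N, H = 3.102e+08 Pa, K = 1.879e-07.
Volume removed: V = K·W·L/H = 1.879e-07 · 16.56 · 70.76 / 3.102e+08 = 7.098e-13 m³.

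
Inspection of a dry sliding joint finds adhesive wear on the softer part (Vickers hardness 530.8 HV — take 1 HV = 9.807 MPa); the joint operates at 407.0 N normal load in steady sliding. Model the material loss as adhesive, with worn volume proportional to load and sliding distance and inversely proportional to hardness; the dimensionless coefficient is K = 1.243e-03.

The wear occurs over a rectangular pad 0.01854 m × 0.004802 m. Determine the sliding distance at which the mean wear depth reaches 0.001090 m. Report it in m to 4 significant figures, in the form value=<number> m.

value=998.5 m

Every step carries full precision. Intermediates are displayed rounded, and one final rounding, at four significant figures.
Hardness H = 530.8 HV × 9.807 MPa/HV = 5206 MPa = 5.206e+09 Pa.
Contact area A = 0.01854 m × 0.004802 m = 8.903e-05 m².
Working in SI base units: W = 407.0 N, H = 5.206e+09 Pa, K = 1.243e-03.
Wearable volume V_lim = h_lim·A = 0.001090 · 8.903e-05 = 9.704e-08 m³.
Sliding life L = V_lim·H/(K·W) = 9.704e-08 · 5.206e+09 / (1.243e-03 · 407.0) = 998.5 m.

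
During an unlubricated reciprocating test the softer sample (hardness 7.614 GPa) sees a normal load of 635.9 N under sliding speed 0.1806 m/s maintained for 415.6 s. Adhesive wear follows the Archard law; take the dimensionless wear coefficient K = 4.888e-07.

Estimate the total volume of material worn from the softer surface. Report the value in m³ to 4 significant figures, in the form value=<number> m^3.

Every step runs at exact precision, and displayed values are rounded. Rounded just once to four significant digits.
Total distance L = v·t = 0.1806 m/s × 415.6 s = 75.06 m.
Hardness H = 7.614 GPa = 7.614e+09 Pa.
Restated in SI base units: W = 635.9 N, H = 7.614e+09 Pa, K = 4.888e-07.
Apply Archard: V = K·W·L/H = 4.888e-07 · 635.9 · 75.06 / 7.614e+09 = 3.064e-12 m³.

value=3.064e-12 m^3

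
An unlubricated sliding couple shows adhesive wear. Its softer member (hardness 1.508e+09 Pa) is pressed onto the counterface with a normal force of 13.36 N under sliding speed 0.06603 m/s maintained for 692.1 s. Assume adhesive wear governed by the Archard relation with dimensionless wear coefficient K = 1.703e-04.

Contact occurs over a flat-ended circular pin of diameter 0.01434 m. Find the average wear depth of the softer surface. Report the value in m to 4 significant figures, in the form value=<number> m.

The computation holds full precision, and intermediates are shown rounded. Rounded just once, at 4 significant digits.
Convert: Distance L = v·t = 0.06603 m/s × 692.1 s = 45.70 m.
Convert: Contact area A = π·d²/4 = π·(0.01434 m)²/4 = 1.615e-04 m².
Collected in SI base units: W = 13.36 N, H = 1.508e+09 Pa, K = 1.703e-04.
Wear volume V = K·W·L/H = 1.703e-04 · 13.36 · 45.70 / 1.508e+09 = 6.895e-11 m³.
Depth h = V/A = 6.895e-11 / 1.615e-04 = 4.269e-07 m.

value=4.269e-07 m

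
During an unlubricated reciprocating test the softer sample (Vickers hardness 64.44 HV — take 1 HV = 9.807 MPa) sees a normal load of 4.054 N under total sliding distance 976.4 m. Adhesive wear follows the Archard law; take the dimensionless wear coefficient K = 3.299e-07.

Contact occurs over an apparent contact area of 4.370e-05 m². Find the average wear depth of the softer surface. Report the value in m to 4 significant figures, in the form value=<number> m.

value=4.728e-08 m

Intermediates are displayed rounded, and each operation holds full precision — a lone final rounding, at four significant digits.
Convert: Hardness H = 64.44 HV × 9.807 MPa/HV = 632.0 MPa = 6.320e+08 Pa.
Expressed in SI base units: W = 4.054 N, H = 6.320e+08 Pa, K = 3.299e-07.
Wear volume V = K·W·L/H = 3.299e-07 · 4.054 · 976.4 / 6.320e+08 = 2.066e-12 m³.
Mean depth h = V/A = 2.066e-12 / 4.370e-05 = 4.728e-08 m.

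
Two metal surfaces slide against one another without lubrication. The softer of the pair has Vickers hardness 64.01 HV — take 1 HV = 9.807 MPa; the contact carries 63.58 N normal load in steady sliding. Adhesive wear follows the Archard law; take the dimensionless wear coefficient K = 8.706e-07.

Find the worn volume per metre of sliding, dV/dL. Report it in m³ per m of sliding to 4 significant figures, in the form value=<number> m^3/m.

value=8.818e-14 m^3/m

Each operation holds exact precision. The intermediates are printed rounded — one final rounding: four significant digits.
Convert: Hardness H = 64.01 HV × 9.807 MPa/HV = 627.7 MPa = 6.277e+08 Pa.
Working in SI base units: W = 63.58 N, H = 6.277e+08 Pa, K = 8.706e-07.
The wear rate dV/dL = K·W/H — distance-free: 8.706e-07 · 63.58 / 6.277e+08 = 8.818e-14 m³/m.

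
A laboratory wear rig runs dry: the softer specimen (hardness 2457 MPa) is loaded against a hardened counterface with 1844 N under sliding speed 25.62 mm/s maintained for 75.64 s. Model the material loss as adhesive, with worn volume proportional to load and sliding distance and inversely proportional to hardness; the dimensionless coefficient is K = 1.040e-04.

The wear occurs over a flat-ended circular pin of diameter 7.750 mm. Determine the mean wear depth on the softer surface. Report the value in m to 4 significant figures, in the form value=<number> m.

The intermediates are displayed rounded — each operation runs at full precision; a single final rounding to four significant digits.
Convert: Sliding speed v = 25.62 mm/s = 0.02562 m/s. Total distance L = v·t = 0.02562 m/s × 75.64 s = 1.938 m.
Convert: Hardness H = 2457 MPa = 2.457e+09 Pa.
Convert: Pin diameter d = 7.750 mm = 0.007750 m. Contact area A = π·d²/4 = π·(0.007750 m)²/4 = 4.717e-05 m².
In SI base units: W = 1844 N, H = 2.457e+09 Pa, K = 1.040e-04.
Volume removed: V = K·W·L/H = 1.040e-04 · 1844 · 1.938 / 2.457e+09 = 1.513e-10 m³.
Mean depth h = V/A = 1.513e-10 / 4.717e-05 = 3.206e-06 m.

value=3.206e-06 m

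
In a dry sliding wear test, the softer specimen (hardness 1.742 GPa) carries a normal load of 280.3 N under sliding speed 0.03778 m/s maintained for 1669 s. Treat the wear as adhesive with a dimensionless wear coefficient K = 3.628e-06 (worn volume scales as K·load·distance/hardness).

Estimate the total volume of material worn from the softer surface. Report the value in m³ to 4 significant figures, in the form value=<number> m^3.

value=3.681e-11 m^3

Printed values are rounded — all working math holds full precision; a lone final rounding to four significant figures.
Distance covered L = v·t = 0.03778 m/s × 1669 s = 63.05 m.
Hardness H = 1.742 GPa = 1.742e+09 Pa.
In SI base units, W = 280.3 N, H = 1.742e+09 Pa, K = 3.628e-06.
Archard volume V = K·W·L/H = 3.628e-06 · 280.3 · 63.05 / 1.742e+09 = 3.681e-11 m³.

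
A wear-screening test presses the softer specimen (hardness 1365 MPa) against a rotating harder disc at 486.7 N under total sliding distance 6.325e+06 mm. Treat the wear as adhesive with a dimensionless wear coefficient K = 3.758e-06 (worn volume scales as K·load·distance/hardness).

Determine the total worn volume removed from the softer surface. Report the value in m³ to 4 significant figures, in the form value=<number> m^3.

All working math keeps full precision, and intermediate values are displayed rounded — rounded just once, at 4 significant figures.
The distance L = 6.325e+06 mm = 6325 m.
Hardness H = 1365 MPa = 1.365e+09 Pa.
Restated in SI base units: W = 486.7 N, H = 1.365e+09 Pa, K = 3.758e-06.
Apply Archard: V = K·W·L/H = 3.758e-06 · 486.7 · 6325 / 1.365e+09 = 8.475e-09 m³.

value=8.475e-09 m^3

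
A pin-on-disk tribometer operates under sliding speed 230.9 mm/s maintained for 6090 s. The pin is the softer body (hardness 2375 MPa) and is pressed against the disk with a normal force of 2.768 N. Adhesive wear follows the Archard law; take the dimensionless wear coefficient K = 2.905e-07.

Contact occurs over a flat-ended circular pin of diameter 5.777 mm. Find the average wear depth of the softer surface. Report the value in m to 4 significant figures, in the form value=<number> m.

Displayed values are rounded, and every step holds exact precision — a single final rounding to four significant digits.
Sliding speed v = 230.9 mm/s = 0.2309 m/s. Path length L = v·t = 0.2309 m/s × 6090 s = 1406 m.
Hardness H = 2375 MPa = 2.375e+09 Pa.
Pin diameter d = 5.777 mm = 0.005777 m. Contact area A = π·d²/4 = π·(0.005777 m)²/4 = 2.621e-05 m².
Restated in SI base units: W = 2.768 N, H = 2.375e+09 Pa, K = 2.905e-07.
Archard volume V = K·W·L/H = 2.905e-07 · 2.768 · 1406 / 2.375e+09 = 4.761e-13 m³.
Mean wear depth h = V/A = 4.761e-13 / 2.621e-05 = 1.816e-08 m.

value=1.816e-08 m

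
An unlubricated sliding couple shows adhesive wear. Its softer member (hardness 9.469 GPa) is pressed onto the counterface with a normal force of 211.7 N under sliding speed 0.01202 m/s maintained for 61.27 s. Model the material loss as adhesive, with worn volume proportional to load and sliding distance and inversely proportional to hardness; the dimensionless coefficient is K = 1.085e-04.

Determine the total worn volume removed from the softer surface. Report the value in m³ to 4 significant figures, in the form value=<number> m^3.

value=1.786e-12 m^3

Each operation runs at exact precision. Intermediate values are displayed rounded, and a lone final rounding to four significant figures.
Sliding distance L = v·t = 0.01202 m/s × 61.27 s = 0.7365 m.
Hardness H = 9.469 GPa = 9.469e+09 Pa.
As SI base values: W = 211.7 N, H = 9.469e+09 Pa, K = 1.085e-04.
The Archard volume V = K·W·L/H = 1.085e-04 · 211.7 · 0.7365 / 9.469e+09 = 1.786e-12 m³.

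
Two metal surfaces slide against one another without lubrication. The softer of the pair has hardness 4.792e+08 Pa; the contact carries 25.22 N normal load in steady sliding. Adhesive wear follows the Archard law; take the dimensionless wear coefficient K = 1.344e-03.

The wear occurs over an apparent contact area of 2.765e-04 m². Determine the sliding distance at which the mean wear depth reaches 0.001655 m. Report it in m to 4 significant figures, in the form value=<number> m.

value=6469 m

All arithmetic runs at exact precision. Shown intermediates are rounded, and one final rounding, at 4 significant figures.
Expressed in SI base units: W = 25.22 N, H = 4.792e+08 Pa, K = 1.344e-03.
Permissible volume V_lim = h_lim·A = 0.001655 · 2.765e-04 = 4.576e-07 m³.
Life L = V_lim·H/(K·W) = 4.576e-07 · 4.792e+08 / (1.344e-03 · 25.22) = 6469 m.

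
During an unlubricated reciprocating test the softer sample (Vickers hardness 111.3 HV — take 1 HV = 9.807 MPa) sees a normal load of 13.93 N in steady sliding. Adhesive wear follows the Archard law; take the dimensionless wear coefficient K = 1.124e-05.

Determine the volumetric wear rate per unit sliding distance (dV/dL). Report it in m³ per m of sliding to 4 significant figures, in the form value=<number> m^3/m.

All arithmetic holds full float precision, and intermediates are shown rounded; a single final rounding: four significant digits.
Convert: Hardness H = 111.3 HV × 9.807 MPa/HV = 1092 MPa = 1.092e+09 Pa.
In SI base units: W = 13.93 N, H = 1.092e+09 Pa, K = 1.124e-05.
The wear rate dV/dL = K·W/H (no L dependence): 1.124e-05 · 13.93 / 1.092e+09 = 1.434e-13 m³/m.

value=1.434e-13 m^3/m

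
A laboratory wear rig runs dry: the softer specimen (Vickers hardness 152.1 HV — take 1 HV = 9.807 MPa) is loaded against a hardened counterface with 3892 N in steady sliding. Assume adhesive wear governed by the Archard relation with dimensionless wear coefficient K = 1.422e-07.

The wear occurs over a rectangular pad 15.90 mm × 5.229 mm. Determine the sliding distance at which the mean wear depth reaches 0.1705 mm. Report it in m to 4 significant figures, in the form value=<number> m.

The intermediates appear rounded; the algebra holds exact precision. Rounded once at the end, at four significant digits.
Convert: Hardness H = 152.1 HV × 9.807 MPa/HV = 1492 MPa = 1.492e+09 Pa.
Convert: Pad sides 15.90 mm × 5.229 mm = 0.01590 m × 0.005229 m. Contact area A = 0.01590 m × 0.005229 m = 8.314e-05 m².
Convert: Depth limit h_lim = 0.1705 mm = 1.705e-04 m.
Working in SI base units: W = 3892 N, H = 1.492e+09 Pa, K = 1.422e-07.
Limit volume V_lim = h_lim·A = 1.705e-04 · 8.314e-05 = 1.418e-08 m³.
Sliding life L = V_lim·H/(K·W) = 1.418e-08 · 1.492e+09 / (1.422e-07 · 3892) = 3.821e+04 m.

value=3.821e+04 m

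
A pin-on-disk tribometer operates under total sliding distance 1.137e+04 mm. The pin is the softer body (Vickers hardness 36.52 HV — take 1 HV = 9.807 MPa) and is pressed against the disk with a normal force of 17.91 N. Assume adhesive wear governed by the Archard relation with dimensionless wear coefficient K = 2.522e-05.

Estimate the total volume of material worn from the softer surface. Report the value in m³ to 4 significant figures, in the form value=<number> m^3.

Printed values are rounded — all working math runs at full precision, and one last rounding: four significant figures.
The distance L = 1.137e+04 mm = 11.37 m.
Hardness H = 36.52 HV × 9.807 MPa/HV = 358.2 MPa = 3.582e+08 Pa.
In SI base units: W = 17.91 N, H = 3.582e+08 Pa, K = 2.522e-05.
Apply Archard: V = K·W·L/H = 2.522e-05 · 17.91 · 11.37 / 3.582e+08 = 1.434e-11 m³.

value=1.434e-11 m^3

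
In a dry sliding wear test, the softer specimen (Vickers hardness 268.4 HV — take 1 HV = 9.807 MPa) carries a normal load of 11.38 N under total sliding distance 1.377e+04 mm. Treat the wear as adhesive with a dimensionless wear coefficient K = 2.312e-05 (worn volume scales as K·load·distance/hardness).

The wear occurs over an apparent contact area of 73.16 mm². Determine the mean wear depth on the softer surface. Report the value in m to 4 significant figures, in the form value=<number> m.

value=1.881e-08 m

The algebra holds exact precision, and the intermediates are displayed rounded — a single final rounding, at four significant figures.
Total distance L = 1.377e+04 mm = 13.77 m.
Hardness H = 268.4 HV × 9.807 MPa/HV = 2632 MPa = 2.632e+09 Pa.
Contact area A = 73.16 mm² = 7.316e-05 m².
SI base units throughout: W = 11.38 N, H = 2.632e+09 Pa, K = 2.312e-05.
The Archard volume V = K·W·L/H = 2.312e-05 · 11.38 · 13.77 / 2.632e+09 = 1.376e-12 m³.
Average depth h = V/A = 1.376e-12 / 7.316e-05 = 1.881e-08 m.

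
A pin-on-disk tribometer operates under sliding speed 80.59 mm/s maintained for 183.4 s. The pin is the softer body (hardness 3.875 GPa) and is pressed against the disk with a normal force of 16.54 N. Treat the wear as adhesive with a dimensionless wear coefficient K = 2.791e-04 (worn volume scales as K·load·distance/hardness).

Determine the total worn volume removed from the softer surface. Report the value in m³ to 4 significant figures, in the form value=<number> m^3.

Every step carries full precision — the intermediates appear rounded, and a single final rounding to 4 significant figures.
Convert: Sliding speed v = 80.59 mm/s = 0.08059 m/s. Distance covered L = v·t = 0.08059 m/s × 183.4 s = 14.78 m.
Convert: Hardness H = 3.875 GPa = 3.875e+09 Pa.
In SI base units, W = 16.54 N, H = 3.875e+09 Pa, K = 2.791e-04.
Volume removed: V = K·W·L/H = 2.791e-04 · 16.54 · 14.78 / 3.875e+09 = 1.761e-11 m³.

value=1.761e-11 m^3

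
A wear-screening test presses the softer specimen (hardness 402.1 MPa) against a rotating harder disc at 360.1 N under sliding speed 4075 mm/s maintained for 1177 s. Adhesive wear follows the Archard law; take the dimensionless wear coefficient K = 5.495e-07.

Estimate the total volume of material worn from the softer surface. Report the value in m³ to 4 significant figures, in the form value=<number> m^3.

value=2.360e-09 m^3

Intermediates are displayed rounded. The algebra keeps exact precision, and rounded once at the end to four significant figures.
Sliding speed v = 4075 mm/s = 4.075 m/s. Path length L = v·t = 4.075 m/s × 1177 s = 4796 m.
Hardness H = 402.1 MPa = 4.021e+08 Pa.
Collected in SI base units: W = 360.1 N, H = 4.021e+08 Pa, K = 5.495e-07.
Archard volume V = K·W·L/H = 5.495e-07 · 360.1 · 4796 / 4.021e+08 = 2.360e-09 m³.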